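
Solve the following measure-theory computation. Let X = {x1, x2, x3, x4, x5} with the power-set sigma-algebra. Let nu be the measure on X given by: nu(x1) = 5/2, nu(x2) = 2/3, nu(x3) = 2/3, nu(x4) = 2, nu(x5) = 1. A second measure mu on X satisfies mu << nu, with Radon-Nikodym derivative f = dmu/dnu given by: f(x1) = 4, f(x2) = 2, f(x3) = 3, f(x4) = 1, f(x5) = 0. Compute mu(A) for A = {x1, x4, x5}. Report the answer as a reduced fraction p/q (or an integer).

By the defining property of the Radon-Nikodym derivative, for every measurable set A,
  mu(A) = integral_A f dnu.
Since nu is a discrete measure concentrated on the atoms of X, the integral over A reduces to the sum
  mu(A) = sum_{x in A} f(x) * nu({x}).
Computing each term:
  x1: f(x1) * nu(x1) = 4 * 5/2 = 10.
  x4: f(x4) * nu(x4) = 1 * 2 = 2.
  x5: f(x5) * nu(x5) = 0 * 1 = 0.
Summing: mu(A) = 10 + 2 + 0 = 12.

12


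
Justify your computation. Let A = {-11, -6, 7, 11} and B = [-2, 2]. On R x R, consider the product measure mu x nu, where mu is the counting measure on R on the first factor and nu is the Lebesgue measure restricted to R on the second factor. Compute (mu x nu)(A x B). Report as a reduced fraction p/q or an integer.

For a measurable rectangle A x B, the product measure satisfies
  (mu x nu)(A x B) = mu(A) * nu(B).
  mu(A) = 4.
  nu(B) = 4.
  (mu x nu)(A x B) = 4 * 4 = 16.

16


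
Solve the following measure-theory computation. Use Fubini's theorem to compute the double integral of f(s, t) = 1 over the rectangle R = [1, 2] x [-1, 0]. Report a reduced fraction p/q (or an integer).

f(s, t) is a tensor product of a function of s and a function of t, and both factors are bounded continuous (hence Lebesgue integrable) on the rectangle, so Fubini's theorem applies:
  integral_R f d(m x m) = (integral_a1^b1 1 ds) * (integral_a2^b2 1 dt).
Inner integral in s: integral_{1}^{2} 1 ds = (2^1 - 1^1)/1
  = 1.
Inner integral in t: integral_{-1}^{0} 1 dt = (0^1 - (-1)^1)/1
  = 1.
Product: (1) * (1) = 1.

1


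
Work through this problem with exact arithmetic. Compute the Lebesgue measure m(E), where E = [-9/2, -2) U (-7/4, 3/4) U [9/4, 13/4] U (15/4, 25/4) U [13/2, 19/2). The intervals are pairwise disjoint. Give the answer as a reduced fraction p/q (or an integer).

For pairwise disjoint intervals, m(union_i I_i) = sum_i m(I_i),
and m is invariant under swapping open/closed endpoints (single points have measure 0).
So m(E) = sum_i (b_i - a_i).
  I_1 has length -2 - (-9/2) = 5/2.
  I_2 has length 3/4 - (-7/4) = 5/2.
  I_3 has length 13/4 - 9/4 = 1.
  I_4 has length 25/4 - 15/4 = 5/2.
  I_5 has length 19/2 - 13/2 = 3.
Summing:
  m(E) = 5/2 + 5/2 + 1 + 5/2 + 3 = 23/2.

23/2


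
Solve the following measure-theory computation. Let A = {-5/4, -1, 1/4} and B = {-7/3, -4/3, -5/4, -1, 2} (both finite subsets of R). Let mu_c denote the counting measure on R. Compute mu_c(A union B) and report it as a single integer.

Counting measure on a finite set equals cardinality. By inclusion-exclusion, |A union B| = |A| + |B| - |A cap B|.
|A| = 3, |B| = 5, |A cap B| = 2.
So mu_c(A union B) = 3 + 5 - 2 = 6.

6


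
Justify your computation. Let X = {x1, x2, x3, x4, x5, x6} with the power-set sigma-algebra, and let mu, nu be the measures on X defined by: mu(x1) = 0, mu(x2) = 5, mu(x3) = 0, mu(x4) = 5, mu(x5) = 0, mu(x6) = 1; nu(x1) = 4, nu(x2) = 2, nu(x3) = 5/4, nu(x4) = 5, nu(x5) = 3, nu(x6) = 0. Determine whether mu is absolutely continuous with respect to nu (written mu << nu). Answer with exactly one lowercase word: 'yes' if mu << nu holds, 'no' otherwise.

mu << nu means: every nu-null measurable set is also mu-null; equivalently, for every atom x, if nu({x}) = 0 then mu({x}) = 0.
Checking each atom:
  x1: nu = 4 > 0 -> no constraint.
  x2: nu = 2 > 0 -> no constraint.
  x3: nu = 5/4 > 0 -> no constraint.
  x4: nu = 5 > 0 -> no constraint.
  x5: nu = 3 > 0 -> no constraint.
  x6: nu = 0, mu = 1 > 0 -> violates mu << nu.
The atom(s) x6 violate the condition (nu = 0 but mu > 0). Therefore mu is NOT absolutely continuous w.r.t. nu.

no


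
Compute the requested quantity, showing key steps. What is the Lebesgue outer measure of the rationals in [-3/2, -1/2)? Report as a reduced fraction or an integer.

Q cap [-3/2, -1/2) is countable; list its elements as q_1, q_2, ... . Fix eps > 0 and cover the k-th point by an interval of length eps * 2^(-k). The cover has total length eps * sum_{k>=1} 2^(-k) = eps, so by definition of outer measure m*(Q cap [-3/2, -1/2)) <= eps. Since eps was arbitrary and m* >= 0, the outer measure is 0.

0


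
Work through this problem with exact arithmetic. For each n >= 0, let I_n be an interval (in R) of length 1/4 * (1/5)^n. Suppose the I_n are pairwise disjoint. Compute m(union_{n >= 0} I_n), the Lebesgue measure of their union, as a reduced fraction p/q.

By countable additivity of the Lebesgue measure on pairwise disjoint measurable sets,
  m(union_{n >= 0} I_n) = sum_{n >= 0} m(I_n) = sum_{n >= 0} a * r^n,
  with a = 1/4 and r = 1/5.
Since 0 < r = 1/5 < 1, the geometric series converges:
  sum_{n >= 0} a * r^n = a / (1 - r).
  = 1/4 / (1 - 1/5)
  = 1/4 / (4/5)
  = 5/16.

5/16


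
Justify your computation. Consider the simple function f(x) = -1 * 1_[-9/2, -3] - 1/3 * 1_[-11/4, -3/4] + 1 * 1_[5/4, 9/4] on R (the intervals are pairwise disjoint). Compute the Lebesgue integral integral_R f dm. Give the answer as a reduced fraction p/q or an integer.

For a simple function f = sum_i c_i * 1_{A_i} with disjoint A_i,
  integral f dm = sum_i c_i * m(A_i).
Lengths of the A_i:
  m(A_1) = -3 - (-9/2) = 3/2.
  m(A_2) = -3/4 - (-11/4) = 2.
  m(A_3) = 9/4 - 5/4 = 1.
Contributions c_i * m(A_i):
  (-1) * (3/2) = -3/2.
  (-1/3) * (2) = -2/3.
  (1) * (1) = 1.
Total: -3/2 - 2/3 + 1 = -7/6.

-7/6


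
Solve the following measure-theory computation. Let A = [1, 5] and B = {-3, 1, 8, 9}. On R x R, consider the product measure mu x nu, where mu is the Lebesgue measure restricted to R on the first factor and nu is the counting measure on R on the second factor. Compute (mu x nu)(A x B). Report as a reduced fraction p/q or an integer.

For a measurable rectangle A x B, the product measure satisfies
  (mu x nu)(A x B) = mu(A) * nu(B).
  mu(A) = 4.
  nu(B) = 4.
  (mu x nu)(A x B) = 4 * 4 = 16.

16


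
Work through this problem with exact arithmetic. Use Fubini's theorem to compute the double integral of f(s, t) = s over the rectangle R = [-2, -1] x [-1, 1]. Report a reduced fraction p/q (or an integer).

f(s, t) is a tensor product of a function of s and a function of t, and both factors are bounded continuous (hence Lebesgue integrable) on the rectangle, so Fubini's theorem applies:
  integral_R f d(m x m) = (integral_a1^b1 s ds) * (integral_a2^b2 1 dt).
Inner integral in s: integral_{-2}^{-1} s ds = ((-1)^2 - (-2)^2)/2
  = -3/2.
Inner integral in t: integral_{-1}^{1} 1 dt = (1^1 - (-1)^1)/1
  = 2.
Product: (-3/2) * (2) = -3.

-3


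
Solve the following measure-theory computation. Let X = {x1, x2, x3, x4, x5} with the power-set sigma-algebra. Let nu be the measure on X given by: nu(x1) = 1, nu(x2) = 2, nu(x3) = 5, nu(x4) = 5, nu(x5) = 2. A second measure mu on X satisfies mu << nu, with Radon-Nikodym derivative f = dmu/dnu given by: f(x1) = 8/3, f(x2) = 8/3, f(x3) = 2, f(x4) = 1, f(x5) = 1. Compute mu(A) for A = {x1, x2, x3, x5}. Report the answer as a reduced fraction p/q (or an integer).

By the defining property of the Radon-Nikodym derivative, for every measurable set A,
  mu(A) = integral_A f dnu.
Since nu is a discrete measure concentrated on the atoms of X, the integral over A reduces to the sum
  mu(A) = sum_{x in A} f(x) * nu({x}).
Computing each term:
  x1: f(x1) * nu(x1) = 8/3 * 1 = 8/3.
  x2: f(x2) * nu(x2) = 8/3 * 2 = 16/3.
  x3: f(x3) * nu(x3) = 2 * 5 = 10.
  x5: f(x5) * nu(x5) = 1 * 2 = 2.
Summing: mu(A) = 8/3 + 16/3 + 10 + 2 = 20.

20


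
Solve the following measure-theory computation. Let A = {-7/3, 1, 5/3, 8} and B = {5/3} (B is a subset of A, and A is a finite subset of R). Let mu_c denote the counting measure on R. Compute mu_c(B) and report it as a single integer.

Counting measure assigns mu_c(E) = |E| (number of elements) when E is finite.
B has 1 element(s), so mu_c(B) = 1.

1


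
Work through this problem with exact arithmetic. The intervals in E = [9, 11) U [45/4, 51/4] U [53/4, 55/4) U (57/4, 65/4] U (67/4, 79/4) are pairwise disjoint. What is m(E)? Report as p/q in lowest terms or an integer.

For pairwise disjoint intervals, m(union_i I_i) = sum_i m(I_i),
and m is invariant under swapping open/closed endpoints (single points have measure 0).
So m(E) = sum_i (b_i - a_i).
  I_1 has length 11 - 9 = 2.
  I_2 has length 51/4 - 45/4 = 3/2.
  I_3 has length 55/4 - 53/4 = 1/2.
  I_4 has length 65/4 - 57/4 = 2.
  I_5 has length 79/4 - 67/4 = 3.
Summing:
  m(E) = 2 + 3/2 + 1/2 + 2 + 3 = 9.

9


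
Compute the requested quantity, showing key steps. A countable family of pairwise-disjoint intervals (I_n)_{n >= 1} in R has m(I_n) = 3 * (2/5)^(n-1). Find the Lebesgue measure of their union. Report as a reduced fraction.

By countable additivity of the Lebesgue measure on pairwise disjoint measurable sets,
  m(union_{n >= 1} I_n) = sum_{n >= 1} m(I_n) = sum_{n >= 1} a * r^(n-1),
  with a = 3 and r = 2/5.
Since 0 < r = 2/5 < 1, the geometric series converges:
  sum_{n >= 1} a * r^(n-1) = a / (1 - r).
  = 3 / (1 - 2/5)
  = 3 / (3/5)
  = 5.

5


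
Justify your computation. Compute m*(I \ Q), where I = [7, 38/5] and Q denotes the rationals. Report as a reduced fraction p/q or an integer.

The interval I = [7, 38/5] has m(I) = 38/5 - 7 = 3/5 (endpoints are measure-zero, so open/closed/half-open agree). Write I = (I cap Q) u (I \ Q). The rationals in I are countable, so m*(I cap Q) = 0 (cover each rational by intervals whose total length is arbitrarily small). By countable subadditivity m*(I) <= m*(I cap Q) + m*(I \ Q), hence m*(I \ Q) >= m(I) = 3/5. The reverse inequality m*(I \ Q) <= m*(I) = 3/5 is trivial since (I \ Q) is a subset of I. Therefore m*(I \ Q) = 3/5.

3/5


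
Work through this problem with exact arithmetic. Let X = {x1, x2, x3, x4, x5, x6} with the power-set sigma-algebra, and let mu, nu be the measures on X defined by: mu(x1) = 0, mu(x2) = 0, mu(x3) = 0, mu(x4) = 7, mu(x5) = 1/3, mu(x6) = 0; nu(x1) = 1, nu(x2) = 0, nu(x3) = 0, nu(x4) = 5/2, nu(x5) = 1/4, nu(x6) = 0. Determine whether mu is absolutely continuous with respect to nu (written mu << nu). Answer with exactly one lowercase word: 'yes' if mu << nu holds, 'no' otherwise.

mu << nu means: every nu-null measurable set is also mu-null; equivalently, for every atom x, if nu({x}) = 0 then mu({x}) = 0.
Checking each atom:
  x1: nu = 1 > 0 -> no constraint.
  x2: nu = 0, mu = 0 -> consistent with mu << nu.
  x3: nu = 0, mu = 0 -> consistent with mu << nu.
  x4: nu = 5/2 > 0 -> no constraint.
  x5: nu = 1/4 > 0 -> no constraint.
  x6: nu = 0, mu = 0 -> consistent with mu << nu.
No atom violates the condition. Therefore mu << nu.

yes


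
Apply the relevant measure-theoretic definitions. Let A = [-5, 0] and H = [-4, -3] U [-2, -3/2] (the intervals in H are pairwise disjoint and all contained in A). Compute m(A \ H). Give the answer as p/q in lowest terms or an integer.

The ambient interval has length m(A) = 0 - (-5) = 5.
Since the holes are disjoint and sit inside A, by finite additivity
  m(H) = sum_i (b_i - a_i), and m(A \ H) = m(A) - m(H).
Computing the hole measures:
  m(H_1) = -3 - (-4) = 1.
  m(H_2) = -3/2 - (-2) = 1/2.
Summed: m(H) = 1 + 1/2 = 3/2.
So m(A \ H) = 5 - 3/2 = 7/2.

7/2


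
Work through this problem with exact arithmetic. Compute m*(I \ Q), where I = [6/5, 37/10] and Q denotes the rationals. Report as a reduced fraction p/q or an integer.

The interval I = [6/5, 37/10] has m(I) = 37/10 - 6/5 = 5/2 (endpoints are measure-zero, so open/closed/half-open agree). Write I = (I cap Q) u (I \ Q). The rationals in I are countable, so m*(I cap Q) = 0 (cover each rational by intervals whose total length is arbitrarily small). By countable subadditivity m*(I) <= m*(I cap Q) + m*(I \ Q), hence m*(I \ Q) >= m(I) = 5/2. The reverse inequality m*(I \ Q) <= m*(I) = 5/2 is trivial since (I \ Q) is a subset of I. Therefore m*(I \ Q) = 5/2.

5/2


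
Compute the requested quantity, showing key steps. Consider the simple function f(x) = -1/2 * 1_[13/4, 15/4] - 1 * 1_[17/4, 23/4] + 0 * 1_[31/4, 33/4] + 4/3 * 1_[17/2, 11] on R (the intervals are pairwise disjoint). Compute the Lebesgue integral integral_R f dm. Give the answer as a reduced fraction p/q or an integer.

For a simple function f = sum_i c_i * 1_{A_i} with disjoint A_i,
  integral f dm = sum_i c_i * m(A_i).
Lengths of the A_i:
  m(A_1) = 15/4 - 13/4 = 1/2.
  m(A_2) = 23/4 - 17/4 = 3/2.
  m(A_3) = 33/4 - 31/4 = 1/2.
  m(A_4) = 11 - 17/2 = 5/2.
Contributions c_i * m(A_i):
  (-1/2) * (1/2) = -1/4.
  (-1) * (3/2) = -3/2.
  (0) * (1/2) = 0.
  (4/3) * (5/2) = 10/3.
Total: -1/4 - 3/2 + 0 + 10/3 = 19/12.

19/12


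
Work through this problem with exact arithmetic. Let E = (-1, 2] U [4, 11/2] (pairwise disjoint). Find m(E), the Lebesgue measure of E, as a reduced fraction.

For pairwise disjoint intervals, m(union_i I_i) = sum_i m(I_i),
and m is invariant under swapping open/closed endpoints (single points have measure 0).
So m(E) = sum_i (b_i - a_i).
  I_1 has length 2 - (-1) = 3.
  I_2 has length 11/2 - 4 = 3/2.
Summing:
  m(E) = 3 + 3/2 = 9/2.

9/2


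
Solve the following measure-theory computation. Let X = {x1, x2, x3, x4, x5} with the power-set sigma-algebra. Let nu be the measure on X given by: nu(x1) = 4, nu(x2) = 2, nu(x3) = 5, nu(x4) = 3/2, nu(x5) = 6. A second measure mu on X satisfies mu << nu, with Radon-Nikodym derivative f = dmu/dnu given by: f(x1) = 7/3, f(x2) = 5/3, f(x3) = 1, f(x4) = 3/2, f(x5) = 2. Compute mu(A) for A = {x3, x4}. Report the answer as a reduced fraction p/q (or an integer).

By the defining property of the Radon-Nikodym derivative, for every measurable set A,
  mu(A) = integral_A f dnu.
Since nu is a discrete measure concentrated on the atoms of X, the integral over A reduces to the sum
  mu(A) = sum_{x in A} f(x) * nu({x}).
Computing each term:
  x3: f(x3) * nu(x3) = 1 * 5 = 5.
  x4: f(x4) * nu(x4) = 3/2 * 3/2 = 9/4.
Summing: mu(A) = 5 + 9/4 = 29/4.

29/4


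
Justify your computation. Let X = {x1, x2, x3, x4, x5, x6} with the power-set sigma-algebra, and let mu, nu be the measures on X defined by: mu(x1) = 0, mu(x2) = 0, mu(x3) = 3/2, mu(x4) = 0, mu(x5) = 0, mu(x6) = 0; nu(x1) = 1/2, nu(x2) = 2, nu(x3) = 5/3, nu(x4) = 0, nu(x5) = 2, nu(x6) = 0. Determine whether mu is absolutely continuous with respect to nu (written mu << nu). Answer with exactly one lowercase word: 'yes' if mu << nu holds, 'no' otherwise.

mu << nu means: every nu-null measurable set is also mu-null; equivalently, for every atom x, if nu({x}) = 0 then mu({x}) = 0.
Checking each atom:
  x1: nu = 1/2 > 0 -> no constraint.
  x2: nu = 2 > 0 -> no constraint.
  x3: nu = 5/3 > 0 -> no constraint.
  x4: nu = 0, mu = 0 -> consistent with mu << nu.
  x5: nu = 2 > 0 -> no constraint.
  x6: nu = 0, mu = 0 -> consistent with mu << nu.
No atom violates the condition. Therefore mu << nu.

yes


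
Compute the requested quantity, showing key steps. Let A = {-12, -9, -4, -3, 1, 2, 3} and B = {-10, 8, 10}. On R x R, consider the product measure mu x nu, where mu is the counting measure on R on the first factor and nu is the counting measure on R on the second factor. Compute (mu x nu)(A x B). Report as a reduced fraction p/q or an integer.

For a measurable rectangle A x B, the product measure satisfies
  (mu x nu)(A x B) = mu(A) * nu(B).
  mu(A) = 7.
  nu(B) = 3.
  (mu x nu)(A x B) = 7 * 3 = 21.

21


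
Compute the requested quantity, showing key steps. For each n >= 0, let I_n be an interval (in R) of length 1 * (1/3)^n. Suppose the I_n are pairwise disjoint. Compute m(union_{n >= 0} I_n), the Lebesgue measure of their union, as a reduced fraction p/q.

By countable additivity of the Lebesgue measure on pairwise disjoint measurable sets,
  m(union_{n >= 0} I_n) = sum_{n >= 0} m(I_n) = sum_{n >= 0} a * r^n,
  with a = 1 and r = 1/3.
Since 0 < r = 1/3 < 1, the geometric series converges:
  sum_{n >= 0} a * r^n = a / (1 - r).
  = 1 / (1 - 1/3)
  = 1 / (2/3)
  = 3/2.

3/2


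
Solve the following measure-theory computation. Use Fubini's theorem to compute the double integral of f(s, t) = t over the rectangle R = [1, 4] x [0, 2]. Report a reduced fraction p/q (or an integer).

f(s, t) is a tensor product of a function of s and a function of t, and both factors are bounded continuous (hence Lebesgue integrable) on the rectangle, so Fubini's theorem applies:
  integral_R f d(m x m) = (integral_a1^b1 1 ds) * (integral_a2^b2 t dt).
Inner integral in s: integral_{1}^{4} 1 ds = (4^1 - 1^1)/1
  = 3.
Inner integral in t: integral_{0}^{2} t dt = (2^2 - 0^2)/2
  = 2.
Product: (3) * (2) = 6.

6


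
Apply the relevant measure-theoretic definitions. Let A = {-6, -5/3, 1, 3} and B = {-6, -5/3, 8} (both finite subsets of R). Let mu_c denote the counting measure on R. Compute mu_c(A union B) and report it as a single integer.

Counting measure on a finite set equals cardinality. By inclusion-exclusion, |A union B| = |A| + |B| - |A cap B|.
|A| = 4, |B| = 3, |A cap B| = 2.
So mu_c(A union B) = 4 + 3 - 2 = 5.

5


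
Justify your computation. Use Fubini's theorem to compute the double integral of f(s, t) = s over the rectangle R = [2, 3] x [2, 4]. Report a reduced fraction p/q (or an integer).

f(s, t) is a tensor product of a function of s and a function of t, and both factors are bounded continuous (hence Lebesgue integrable) on the rectangle, so Fubini's theorem applies:
  integral_R f d(m x m) = (integral_a1^b1 s ds) * (integral_a2^b2 1 dt).
Inner integral in s: integral_{2}^{3} s ds = (3^2 - 2^2)/2
  = 5/2.
Inner integral in t: integral_{2}^{4} 1 dt = (4^1 - 2^1)/1
  = 2.
Product: (5/2) * (2) = 5.

5


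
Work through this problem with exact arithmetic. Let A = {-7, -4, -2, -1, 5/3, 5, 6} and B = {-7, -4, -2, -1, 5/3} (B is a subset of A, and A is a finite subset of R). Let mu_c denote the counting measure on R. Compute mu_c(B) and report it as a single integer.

Counting measure assigns mu_c(E) = |E| (number of elements) when E is finite.
B has 5 element(s), so mu_c(B) = 5.

5


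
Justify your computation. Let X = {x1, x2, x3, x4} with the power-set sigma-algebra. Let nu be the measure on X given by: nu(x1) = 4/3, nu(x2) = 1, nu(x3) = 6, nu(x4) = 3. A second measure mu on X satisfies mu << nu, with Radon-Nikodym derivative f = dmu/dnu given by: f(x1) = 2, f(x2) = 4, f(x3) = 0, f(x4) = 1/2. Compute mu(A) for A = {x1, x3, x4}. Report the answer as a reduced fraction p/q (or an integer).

By the defining property of the Radon-Nikodym derivative, for every measurable set A,
  mu(A) = integral_A f dnu.
Since nu is a discrete measure concentrated on the atoms of X, the integral over A reduces to the sum
  mu(A) = sum_{x in A} f(x) * nu({x}).
Computing each term:
  x1: f(x1) * nu(x1) = 2 * 4/3 = 8/3.
  x3: f(x3) * nu(x3) = 0 * 6 = 0.
  x4: f(x4) * nu(x4) = 1/2 * 3 = 3/2.
Summing: mu(A) = 8/3 + 0 + 3/2 = 25/6.

25/6


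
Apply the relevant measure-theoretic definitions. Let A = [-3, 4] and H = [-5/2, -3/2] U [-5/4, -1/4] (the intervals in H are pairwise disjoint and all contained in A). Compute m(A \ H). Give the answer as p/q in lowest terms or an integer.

The ambient interval has length m(A) = 4 - (-3) = 7.
Since the holes are disjoint and sit inside A, by finite additivity
  m(H) = sum_i (b_i - a_i), and m(A \ H) = m(A) - m(H).
Computing the hole measures:
  m(H_1) = -3/2 - (-5/2) = 1.
  m(H_2) = -1/4 - (-5/4) = 1.
Summed: m(H) = 1 + 1 = 2.
So m(A \ H) = 7 - 2 = 5.

5


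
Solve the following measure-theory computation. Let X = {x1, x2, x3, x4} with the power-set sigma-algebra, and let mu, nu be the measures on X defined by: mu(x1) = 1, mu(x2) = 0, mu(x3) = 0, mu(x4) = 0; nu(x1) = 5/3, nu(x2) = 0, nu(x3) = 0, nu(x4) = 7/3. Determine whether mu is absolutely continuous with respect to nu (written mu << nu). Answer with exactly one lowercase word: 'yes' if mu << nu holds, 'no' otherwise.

mu << nu means: every nu-null measurable set is also mu-null; equivalently, for every atom x, if nu({x}) = 0 then mu({x}) = 0.
Checking each atom:
  x1: nu = 5/3 > 0 -> no constraint.
  x2: nu = 0, mu = 0 -> consistent with mu << nu.
  x3: nu = 0, mu = 0 -> consistent with mu << nu.
  x4: nu = 7/3 > 0 -> no constraint.
No atom violates the condition. Therefore mu << nu.

yes


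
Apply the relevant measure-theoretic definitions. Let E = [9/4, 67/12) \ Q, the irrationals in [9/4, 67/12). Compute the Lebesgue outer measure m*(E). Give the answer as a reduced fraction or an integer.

The interval I = [9/4, 67/12) has m(I) = 67/12 - 9/4 = 10/3 (endpoints are measure-zero, so open/closed/half-open agree). Write I = (I cap Q) u (I \ Q). The rationals in I are countable, so m*(I cap Q) = 0 (cover each rational by intervals whose total length is arbitrarily small). By countable subadditivity m*(I) <= m*(I cap Q) + m*(I \ Q), hence m*(I \ Q) >= m(I) = 10/3. The reverse inequality m*(I \ Q) <= m*(I) = 10/3 is trivial since (I \ Q) is a subset of I. Therefore m*(I \ Q) = 10/3.

10/3


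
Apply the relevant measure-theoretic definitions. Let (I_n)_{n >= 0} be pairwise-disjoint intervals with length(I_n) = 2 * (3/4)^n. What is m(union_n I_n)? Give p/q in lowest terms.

By countable additivity of the Lebesgue measure on pairwise disjoint measurable sets,
  m(union_{n >= 0} I_n) = sum_{n >= 0} m(I_n) = sum_{n >= 0} a * r^n,
  with a = 2 and r = 3/4.
Since 0 < r = 3/4 < 1, the geometric series converges:
  sum_{n >= 0} a * r^n = a / (1 - r).
  = 2 / (1 - 3/4)
  = 2 / (1/4)
  = 8.

8


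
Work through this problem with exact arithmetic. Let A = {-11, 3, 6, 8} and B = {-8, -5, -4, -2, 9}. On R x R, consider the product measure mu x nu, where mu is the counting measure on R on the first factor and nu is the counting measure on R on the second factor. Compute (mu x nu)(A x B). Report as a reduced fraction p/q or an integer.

For a measurable rectangle A x B, the product measure satisfies
  (mu x nu)(A x B) = mu(A) * nu(B).
  mu(A) = 4.
  nu(B) = 5.
  (mu x nu)(A x B) = 4 * 5 = 20.

20


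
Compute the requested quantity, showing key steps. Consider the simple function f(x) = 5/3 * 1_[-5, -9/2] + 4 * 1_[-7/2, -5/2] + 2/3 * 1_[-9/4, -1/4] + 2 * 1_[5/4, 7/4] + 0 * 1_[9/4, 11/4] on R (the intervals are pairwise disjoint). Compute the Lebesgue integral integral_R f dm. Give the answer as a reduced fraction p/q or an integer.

For a simple function f = sum_i c_i * 1_{A_i} with disjoint A_i,
  integral f dm = sum_i c_i * m(A_i).
Lengths of the A_i:
  m(A_1) = -9/2 - (-5) = 1/2.
  m(A_2) = -5/2 - (-7/2) = 1.
  m(A_3) = -1/4 - (-9/4) = 2.
  m(A_4) = 7/4 - 5/4 = 1/2.
  m(A_5) = 11/4 - 9/4 = 1/2.
Contributions c_i * m(A_i):
  (5/3) * (1/2) = 5/6.
  (4) * (1) = 4.
  (2/3) * (2) = 4/3.
  (2) * (1/2) = 1.
  (0) * (1/2) = 0.
Total: 5/6 + 4 + 4/3 + 1 + 0 = 43/6.

43/6


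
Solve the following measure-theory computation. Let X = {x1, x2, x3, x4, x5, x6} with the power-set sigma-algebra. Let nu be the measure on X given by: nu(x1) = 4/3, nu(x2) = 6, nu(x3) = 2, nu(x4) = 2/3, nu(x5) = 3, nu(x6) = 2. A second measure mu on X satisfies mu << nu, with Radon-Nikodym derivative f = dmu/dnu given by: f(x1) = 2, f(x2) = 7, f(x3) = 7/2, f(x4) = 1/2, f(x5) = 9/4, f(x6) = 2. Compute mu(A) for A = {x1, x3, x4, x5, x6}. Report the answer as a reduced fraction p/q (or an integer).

By the defining property of the Radon-Nikodym derivative, for every measurable set A,
  mu(A) = integral_A f dnu.
Since nu is a discrete measure concentrated on the atoms of X, the integral over A reduces to the sum
  mu(A) = sum_{x in A} f(x) * nu({x}).
Computing each term:
  x1: f(x1) * nu(x1) = 2 * 4/3 = 8/3.
  x3: f(x3) * nu(x3) = 7/2 * 2 = 7.
  x4: f(x4) * nu(x4) = 1/2 * 2/3 = 1/3.
  x5: f(x5) * nu(x5) = 9/4 * 3 = 27/4.
  x6: f(x6) * nu(x6) = 2 * 2 = 4.
Summing: mu(A) = 8/3 + 7 + 1/3 + 27/4 + 4 = 83/4.

83/4


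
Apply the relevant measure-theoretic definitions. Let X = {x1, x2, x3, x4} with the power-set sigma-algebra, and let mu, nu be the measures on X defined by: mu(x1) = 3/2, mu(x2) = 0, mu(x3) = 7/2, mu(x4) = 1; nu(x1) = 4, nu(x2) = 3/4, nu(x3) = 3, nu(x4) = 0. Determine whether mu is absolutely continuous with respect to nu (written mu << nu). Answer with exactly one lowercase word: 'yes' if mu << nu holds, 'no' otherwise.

mu << nu means: every nu-null measurable set is also mu-null; equivalently, for every atom x, if nu({x}) = 0 then mu({x}) = 0.
Checking each atom:
  x1: nu = 4 > 0 -> no constraint.
  x2: nu = 3/4 > 0 -> no constraint.
  x3: nu = 3 > 0 -> no constraint.
  x4: nu = 0, mu = 1 > 0 -> violates mu << nu.
The atom(s) x4 violate the condition (nu = 0 but mu > 0). Therefore mu is NOT absolutely continuous w.r.t. nu.

no


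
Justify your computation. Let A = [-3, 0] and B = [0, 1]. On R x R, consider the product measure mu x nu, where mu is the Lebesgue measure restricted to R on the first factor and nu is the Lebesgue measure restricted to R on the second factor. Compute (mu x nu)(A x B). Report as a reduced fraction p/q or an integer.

For a measurable rectangle A x B, the product measure satisfies
  (mu x nu)(A x B) = mu(A) * nu(B).
  mu(A) = 3.
  nu(B) = 1.
  (mu x nu)(A x B) = 3 * 1 = 3.

3


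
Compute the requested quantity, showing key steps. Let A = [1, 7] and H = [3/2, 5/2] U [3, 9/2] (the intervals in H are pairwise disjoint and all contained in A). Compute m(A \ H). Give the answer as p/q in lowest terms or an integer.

The ambient interval has length m(A) = 7 - 1 = 6.
Since the holes are disjoint and sit inside A, by finite additivity
  m(H) = sum_i (b_i - a_i), and m(A \ H) = m(A) - m(H).
Computing the hole measures:
  m(H_1) = 5/2 - 3/2 = 1.
  m(H_2) = 9/2 - 3 = 3/2.
Summed: m(H) = 1 + 3/2 = 5/2.
So m(A \ H) = 6 - 5/2 = 7/2.

7/2


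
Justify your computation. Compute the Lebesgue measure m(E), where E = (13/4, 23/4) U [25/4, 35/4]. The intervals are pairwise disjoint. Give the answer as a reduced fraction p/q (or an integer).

For pairwise disjoint intervals, m(union_i I_i) = sum_i m(I_i),
and m is invariant under swapping open/closed endpoints (single points have measure 0).
So m(E) = sum_i (b_i - a_i).
  I_1 has length 23/4 - 13/4 = 5/2.
  I_2 has length 35/4 - 25/4 = 5/2.
Summing:
  m(E) = 5/2 + 5/2 = 5.

5


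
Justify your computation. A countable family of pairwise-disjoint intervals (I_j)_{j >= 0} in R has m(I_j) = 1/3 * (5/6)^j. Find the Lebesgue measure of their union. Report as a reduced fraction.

By countable additivity of the Lebesgue measure on pairwise disjoint measurable sets,
  m(union_{j >= 0} I_j) = sum_{j >= 0} m(I_j) = sum_{j >= 0} a * r^j,
  with a = 1/3 and r = 5/6.
Since 0 < r = 5/6 < 1, the geometric series converges:
  sum_{j >= 0} a * r^j = a / (1 - r).
  = 1/3 / (1 - 5/6)
  = 1/3 / (1/6)
  = 2.

2


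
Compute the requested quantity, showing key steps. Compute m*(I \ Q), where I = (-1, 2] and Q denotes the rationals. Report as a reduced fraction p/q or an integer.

The interval I = (-1, 2] has m(I) = 2 - (-1) = 3 (endpoints are measure-zero, so open/closed/half-open agree). Write I = (I cap Q) u (I \ Q). The rationals in I are countable, so m*(I cap Q) = 0 (cover each rational by intervals whose total length is arbitrarily small). By countable subadditivity m*(I) <= m*(I cap Q) + m*(I \ Q), hence m*(I \ Q) >= m(I) = 3. The reverse inequality m*(I \ Q) <= m*(I) = 3 is trivial since (I \ Q) is a subset of I. Therefore m*(I \ Q) = 3.

3


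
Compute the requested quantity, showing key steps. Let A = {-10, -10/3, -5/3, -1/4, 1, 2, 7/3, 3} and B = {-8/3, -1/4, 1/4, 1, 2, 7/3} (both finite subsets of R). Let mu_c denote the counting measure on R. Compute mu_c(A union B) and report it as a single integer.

Counting measure on a finite set equals cardinality. By inclusion-exclusion, |A union B| = |A| + |B| - |A cap B|.
|A| = 8, |B| = 6, |A cap B| = 4.
So mu_c(A union B) = 8 + 6 - 4 = 10.

10


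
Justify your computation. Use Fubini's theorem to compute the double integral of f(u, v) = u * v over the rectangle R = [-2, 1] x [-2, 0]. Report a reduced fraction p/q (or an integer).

f(u, v) is a tensor product of a function of u and a function of v, and both factors are bounded continuous (hence Lebesgue integrable) on the rectangle, so Fubini's theorem applies:
  integral_R f d(m x m) = (integral_a1^b1 u du) * (integral_a2^b2 v dv).
Inner integral in u: integral_{-2}^{1} u du = (1^2 - (-2)^2)/2
  = -3/2.
Inner integral in v: integral_{-2}^{0} v dv = (0^2 - (-2)^2)/2
  = -2.
Product: (-3/2) * (-2) = 3.

3


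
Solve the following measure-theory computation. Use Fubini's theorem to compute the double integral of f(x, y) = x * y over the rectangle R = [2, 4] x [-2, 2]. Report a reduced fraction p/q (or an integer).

f(x, y) is a tensor product of a function of x and a function of y, and both factors are bounded continuous (hence Lebesgue integrable) on the rectangle, so Fubini's theorem applies:
  integral_R f d(m x m) = (integral_a1^b1 x dx) * (integral_a2^b2 y dy).
Inner integral in x: integral_{2}^{4} x dx = (4^2 - 2^2)/2
  = 6.
Inner integral in y: integral_{-2}^{2} y dy = (2^2 - (-2)^2)/2
  = 0.
Product: (6) * (0) = 0.

0


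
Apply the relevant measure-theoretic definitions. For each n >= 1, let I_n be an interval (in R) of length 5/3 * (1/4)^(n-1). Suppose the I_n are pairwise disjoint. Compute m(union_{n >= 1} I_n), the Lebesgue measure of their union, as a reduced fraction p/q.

By countable additivity of the Lebesgue measure on pairwise disjoint measurable sets,
  m(union_{n >= 1} I_n) = sum_{n >= 1} m(I_n) = sum_{n >= 1} a * r^(n-1),
  with a = 5/3 and r = 1/4.
Since 0 < r = 1/4 < 1, the geometric series converges:
  sum_{n >= 1} a * r^(n-1) = a / (1 - r).
  = 5/3 / (1 - 1/4)
  = 5/3 / (3/4)
  = 20/9.

20/9


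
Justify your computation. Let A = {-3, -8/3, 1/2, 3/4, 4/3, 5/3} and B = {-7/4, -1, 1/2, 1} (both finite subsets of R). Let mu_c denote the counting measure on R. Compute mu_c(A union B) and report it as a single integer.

Counting measure on a finite set equals cardinality. By inclusion-exclusion, |A union B| = |A| + |B| - |A cap B|.
|A| = 6, |B| = 4, |A cap B| = 1.
So mu_c(A union B) = 6 + 4 - 1 = 9.

9


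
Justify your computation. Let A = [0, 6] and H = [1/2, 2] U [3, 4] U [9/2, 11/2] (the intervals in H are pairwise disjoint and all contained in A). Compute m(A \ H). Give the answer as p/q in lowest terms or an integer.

The ambient interval has length m(A) = 6 - 0 = 6.
Since the holes are disjoint and sit inside A, by finite additivity
  m(H) = sum_i (b_i - a_i), and m(A \ H) = m(A) - m(H).
Computing the hole measures:
  m(H_1) = 2 - 1/2 = 3/2.
  m(H_2) = 4 - 3 = 1.
  m(H_3) = 11/2 - 9/2 = 1.
Summed: m(H) = 3/2 + 1 + 1 = 7/2.
So m(A \ H) = 6 - 7/2 = 5/2.

5/2


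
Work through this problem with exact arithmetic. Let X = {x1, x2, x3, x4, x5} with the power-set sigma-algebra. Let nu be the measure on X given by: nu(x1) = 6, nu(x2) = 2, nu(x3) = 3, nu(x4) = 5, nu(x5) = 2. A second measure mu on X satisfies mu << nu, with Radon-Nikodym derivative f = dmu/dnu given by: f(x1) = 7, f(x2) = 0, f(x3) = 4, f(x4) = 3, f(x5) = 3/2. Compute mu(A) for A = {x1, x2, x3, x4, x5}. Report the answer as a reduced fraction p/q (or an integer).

By the defining property of the Radon-Nikodym derivative, for every measurable set A,
  mu(A) = integral_A f dnu.
Since nu is a discrete measure concentrated on the atoms of X, the integral over A reduces to the sum
  mu(A) = sum_{x in A} f(x) * nu({x}).
Computing each term:
  x1: f(x1) * nu(x1) = 7 * 6 = 42.
  x2: f(x2) * nu(x2) = 0 * 2 = 0.
  x3: f(x3) * nu(x3) = 4 * 3 = 12.
  x4: f(x4) * nu(x4) = 3 * 5 = 15.
  x5: f(x5) * nu(x5) = 3/2 * 2 = 3.
Summing: mu(A) = 42 + 0 + 12 + 15 + 3 = 72.

72


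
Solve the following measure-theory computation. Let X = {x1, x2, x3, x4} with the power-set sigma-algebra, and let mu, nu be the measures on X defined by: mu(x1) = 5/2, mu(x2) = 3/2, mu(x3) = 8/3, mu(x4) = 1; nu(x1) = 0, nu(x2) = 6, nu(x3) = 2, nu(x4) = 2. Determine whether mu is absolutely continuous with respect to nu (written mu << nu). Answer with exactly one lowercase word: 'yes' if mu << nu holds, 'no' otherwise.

mu << nu means: every nu-null measurable set is also mu-null; equivalently, for every atom x, if nu({x}) = 0 then mu({x}) = 0.
Checking each atom:
  x1: nu = 0, mu = 5/2 > 0 -> violates mu << nu.
  x2: nu = 6 > 0 -> no constraint.
  x3: nu = 2 > 0 -> no constraint.
  x4: nu = 2 > 0 -> no constraint.
The atom(s) x1 violate the condition (nu = 0 but mu > 0). Therefore mu is NOT absolutely continuous w.r.t. nu.

no


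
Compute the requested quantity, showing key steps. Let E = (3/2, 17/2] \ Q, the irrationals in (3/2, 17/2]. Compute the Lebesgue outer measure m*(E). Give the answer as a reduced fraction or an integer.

The interval I = (3/2, 17/2] has m(I) = 17/2 - 3/2 = 7 (endpoints are measure-zero, so open/closed/half-open agree). Write I = (I cap Q) u (I \ Q). The rationals in I are countable, so m*(I cap Q) = 0 (cover each rational by intervals whose total length is arbitrarily small). By countable subadditivity m*(I) <= m*(I cap Q) + m*(I \ Q), hence m*(I \ Q) >= m(I) = 7. The reverse inequality m*(I \ Q) <= m*(I) = 7 is trivial since (I \ Q) is a subset of I. Therefore m*(I \ Q) = 7.

7


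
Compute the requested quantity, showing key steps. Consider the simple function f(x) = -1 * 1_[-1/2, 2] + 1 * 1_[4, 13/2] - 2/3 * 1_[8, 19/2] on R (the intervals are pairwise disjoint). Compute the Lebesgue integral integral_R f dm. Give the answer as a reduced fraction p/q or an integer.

For a simple function f = sum_i c_i * 1_{A_i} with disjoint A_i,
  integral f dm = sum_i c_i * m(A_i).
Lengths of the A_i:
  m(A_1) = 2 - (-1/2) = 5/2.
  m(A_2) = 13/2 - 4 = 5/2.
  m(A_3) = 19/2 - 8 = 3/2.
Contributions c_i * m(A_i):
  (-1) * (5/2) = -5/2.
  (1) * (5/2) = 5/2.
  (-2/3) * (3/2) = -1.
Total: -5/2 + 5/2 - 1 = -1.

-1


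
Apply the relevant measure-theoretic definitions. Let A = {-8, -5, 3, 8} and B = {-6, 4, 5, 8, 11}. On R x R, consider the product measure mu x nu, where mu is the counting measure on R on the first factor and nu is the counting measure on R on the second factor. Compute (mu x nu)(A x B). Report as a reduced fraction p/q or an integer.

For a measurable rectangle A x B, the product measure satisfies
  (mu x nu)(A x B) = mu(A) * nu(B).
  mu(A) = 4.
  nu(B) = 5.
  (mu x nu)(A x B) = 4 * 5 = 20.

20


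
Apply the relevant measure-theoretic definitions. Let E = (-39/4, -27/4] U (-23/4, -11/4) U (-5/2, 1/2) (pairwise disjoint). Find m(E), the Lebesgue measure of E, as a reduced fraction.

For pairwise disjoint intervals, m(union_i I_i) = sum_i m(I_i),
and m is invariant under swapping open/closed endpoints (single points have measure 0).
So m(E) = sum_i (b_i - a_i).
  I_1 has length -27/4 - (-39/4) = 3.
  I_2 has length -11/4 - (-23/4) = 3.
  I_3 has length 1/2 - (-5/2) = 3.
Summing:
  m(E) = 3 + 3 + 3 = 9.

9


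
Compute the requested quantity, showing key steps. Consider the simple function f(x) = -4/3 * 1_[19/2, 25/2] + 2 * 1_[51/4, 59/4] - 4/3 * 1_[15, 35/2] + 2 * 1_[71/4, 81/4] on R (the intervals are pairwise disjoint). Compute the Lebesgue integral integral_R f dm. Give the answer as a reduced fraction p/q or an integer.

For a simple function f = sum_i c_i * 1_{A_i} with disjoint A_i,
  integral f dm = sum_i c_i * m(A_i).
Lengths of the A_i:
  m(A_1) = 25/2 - 19/2 = 3.
  m(A_2) = 59/4 - 51/4 = 2.
  m(A_3) = 35/2 - 15 = 5/2.
  m(A_4) = 81/4 - 71/4 = 5/2.
Contributions c_i * m(A_i):
  (-4/3) * (3) = -4.
  (2) * (2) = 4.
  (-4/3) * (5/2) = -10/3.
  (2) * (5/2) = 5.
Total: -4 + 4 - 10/3 + 5 = 5/3.

5/3


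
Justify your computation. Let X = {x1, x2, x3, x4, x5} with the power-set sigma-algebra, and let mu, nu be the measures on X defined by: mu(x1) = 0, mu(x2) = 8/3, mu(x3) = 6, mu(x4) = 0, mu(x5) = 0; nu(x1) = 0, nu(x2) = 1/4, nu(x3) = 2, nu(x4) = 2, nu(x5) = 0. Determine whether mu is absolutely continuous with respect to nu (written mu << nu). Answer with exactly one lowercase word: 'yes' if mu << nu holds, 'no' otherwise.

mu << nu means: every nu-null measurable set is also mu-null; equivalently, for every atom x, if nu({x}) = 0 then mu({x}) = 0.
Checking each atom:
  x1: nu = 0, mu = 0 -> consistent with mu << nu.
  x2: nu = 1/4 > 0 -> no constraint.
  x3: nu = 2 > 0 -> no constraint.
  x4: nu = 2 > 0 -> no constraint.
  x5: nu = 0, mu = 0 -> consistent with mu << nu.
No atom violates the condition. Therefore mu << nu.

yes


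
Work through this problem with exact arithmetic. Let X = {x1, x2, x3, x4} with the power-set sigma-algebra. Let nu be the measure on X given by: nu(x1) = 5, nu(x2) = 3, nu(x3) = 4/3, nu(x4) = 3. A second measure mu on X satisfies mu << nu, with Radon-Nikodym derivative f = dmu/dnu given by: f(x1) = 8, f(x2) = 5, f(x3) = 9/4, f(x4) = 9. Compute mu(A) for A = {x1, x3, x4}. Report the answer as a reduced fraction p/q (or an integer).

By the defining property of the Radon-Nikodym derivative, for every measurable set A,
  mu(A) = integral_A f dnu.
Since nu is a discrete measure concentrated on the atoms of X, the integral over A reduces to the sum
  mu(A) = sum_{x in A} f(x) * nu({x}).
Computing each term:
  x1: f(x1) * nu(x1) = 8 * 5 = 40.
  x3: f(x3) * nu(x3) = 9/4 * 4/3 = 3.
  x4: f(x4) * nu(x4) = 9 * 3 = 27.
Summing: mu(A) = 40 + 3 + 27 = 70.

70


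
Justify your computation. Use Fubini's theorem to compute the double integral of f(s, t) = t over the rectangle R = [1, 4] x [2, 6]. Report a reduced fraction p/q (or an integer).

f(s, t) is a tensor product of a function of s and a function of t, and both factors are bounded continuous (hence Lebesgue integrable) on the rectangle, so Fubini's theorem applies:
  integral_R f d(m x m) = (integral_a1^b1 1 ds) * (integral_a2^b2 t dt).
Inner integral in s: integral_{1}^{4} 1 ds = (4^1 - 1^1)/1
  = 3.
Inner integral in t: integral_{2}^{6} t dt = (6^2 - 2^2)/2
  = 16.
Product: (3) * (16) = 48.

48


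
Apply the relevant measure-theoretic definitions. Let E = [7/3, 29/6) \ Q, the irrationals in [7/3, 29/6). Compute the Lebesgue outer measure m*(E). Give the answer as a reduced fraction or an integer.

The interval I = [7/3, 29/6) has m(I) = 29/6 - 7/3 = 5/2 (endpoints are measure-zero, so open/closed/half-open agree). Write I = (I cap Q) u (I \ Q). The rationals in I are countable, so m*(I cap Q) = 0 (cover each rational by intervals whose total length is arbitrarily small). By countable subadditivity m*(I) <= m*(I cap Q) + m*(I \ Q), hence m*(I \ Q) >= m(I) = 5/2. The reverse inequality m*(I \ Q) <= m*(I) = 5/2 is trivial since (I \ Q) is a subset of I. Therefore m*(I \ Q) = 5/2.

5/2


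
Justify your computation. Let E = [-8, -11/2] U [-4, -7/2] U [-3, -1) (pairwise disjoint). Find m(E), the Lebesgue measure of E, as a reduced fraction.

For pairwise disjoint intervals, m(union_i I_i) = sum_i m(I_i),
and m is invariant under swapping open/closed endpoints (single points have measure 0).
So m(E) = sum_i (b_i - a_i).
  I_1 has length -11/2 - (-8) = 5/2.
  I_2 has length -7/2 - (-4) = 1/2.
  I_3 has length -1 - (-3) = 2.
Summing:
  m(E) = 5/2 + 1/2 + 2 = 5.

5


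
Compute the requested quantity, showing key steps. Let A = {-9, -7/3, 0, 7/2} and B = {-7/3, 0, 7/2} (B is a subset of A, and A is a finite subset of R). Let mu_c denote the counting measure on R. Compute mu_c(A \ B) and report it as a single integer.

Counting measure assigns mu_c(E) = |E| (number of elements) when E is finite. For B subset A, A \ B is the set of elements of A not in B, so |A \ B| = |A| - |B|.
|A| = 4, |B| = 3, so mu_c(A \ B) = 4 - 3 = 1.

1


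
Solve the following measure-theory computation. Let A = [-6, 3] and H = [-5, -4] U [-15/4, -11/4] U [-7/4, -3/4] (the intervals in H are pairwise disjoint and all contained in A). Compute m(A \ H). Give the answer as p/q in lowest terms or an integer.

The ambient interval has length m(A) = 3 - (-6) = 9.
Since the holes are disjoint and sit inside A, by finite additivity
  m(H) = sum_i (b_i - a_i), and m(A \ H) = m(A) - m(H).
Computing the hole measures:
  m(H_1) = -4 - (-5) = 1.
  m(H_2) = -11/4 - (-15/4) = 1.
  m(H_3) = -3/4 - (-7/4) = 1.
Summed: m(H) = 1 + 1 + 1 = 3.
So m(A \ H) = 9 - 3 = 6.

6
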